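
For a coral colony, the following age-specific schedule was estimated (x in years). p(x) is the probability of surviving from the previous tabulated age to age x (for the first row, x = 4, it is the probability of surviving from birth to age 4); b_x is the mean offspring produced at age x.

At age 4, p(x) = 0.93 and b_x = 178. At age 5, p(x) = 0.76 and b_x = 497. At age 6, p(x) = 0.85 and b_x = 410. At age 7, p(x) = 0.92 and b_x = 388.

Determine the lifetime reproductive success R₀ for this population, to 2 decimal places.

Survivorship from birth: l_x = p_4·p_5·…·p_x.
  l_4 = 0.93000
  l_5 = 0.70680
  l_6 = 0.60078
  l_7 = 0.55272
R₀ = Σ l_x b_x:
  age 4: 0.93000 × 178 = 165.5400
  age 5: 0.70680 × 497 = 351.2796
  age 6: 0.60078 × 410 = 246.3198
  age 7: 0.55272 × 388 = 214.4554
R₀ = 165.5400 + 351.2796 + 246.3198 + 214.4554 = 977.5948

977.59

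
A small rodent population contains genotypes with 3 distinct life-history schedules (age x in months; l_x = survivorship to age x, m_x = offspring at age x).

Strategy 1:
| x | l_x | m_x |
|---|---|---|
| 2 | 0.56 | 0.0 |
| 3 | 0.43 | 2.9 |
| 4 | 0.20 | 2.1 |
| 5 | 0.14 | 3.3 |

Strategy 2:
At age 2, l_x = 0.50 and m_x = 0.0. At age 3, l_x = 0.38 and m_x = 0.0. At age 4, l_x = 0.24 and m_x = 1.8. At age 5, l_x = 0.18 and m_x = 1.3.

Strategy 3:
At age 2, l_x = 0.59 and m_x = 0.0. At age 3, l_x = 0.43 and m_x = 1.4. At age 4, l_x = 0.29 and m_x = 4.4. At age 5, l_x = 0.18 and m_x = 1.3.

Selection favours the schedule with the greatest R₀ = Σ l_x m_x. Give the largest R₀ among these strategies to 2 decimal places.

2.13

Strategy 1: R₀ = 0.56×0.0 + 0.43×2.9 + 0.20×2.1 + 0.14×3.3 = 2.1290
Strategy 2: R₀ = 0.50×0.0 + 0.38×0.0 + 0.24×1.8 + 0.18×1.3 = 0.6660
Strategy 3: R₀ = 0.59×0.0 + 0.43×1.4 + 0.29×4.4 + 0.18×1.3 = 2.1120
Highest R₀: strategy 1 with 2.1290.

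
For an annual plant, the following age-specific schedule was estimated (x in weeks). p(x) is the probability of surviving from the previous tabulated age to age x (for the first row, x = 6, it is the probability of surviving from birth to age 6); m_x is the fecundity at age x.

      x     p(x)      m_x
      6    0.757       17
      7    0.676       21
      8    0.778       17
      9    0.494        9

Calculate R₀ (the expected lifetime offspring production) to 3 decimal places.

32.154

Survivorship from birth: l_x = p_6·p_7·…·p_x.
  l_6 = 0.75700
  l_7 = 0.51173
  l_8 = 0.39813
  l_9 = 0.19667
R₀ = Σ l_x m_x:
  age 6: 0.75700 × 17 = 12.8690
  age 7: 0.51173 × 21 = 10.7463
  age 8: 0.39813 × 17 = 6.7682
  age 9: 0.19667 × 9 = 1.7700
R₀ = 12.8690 + 10.7463 + 6.7682 + 1.7700 = 32.1536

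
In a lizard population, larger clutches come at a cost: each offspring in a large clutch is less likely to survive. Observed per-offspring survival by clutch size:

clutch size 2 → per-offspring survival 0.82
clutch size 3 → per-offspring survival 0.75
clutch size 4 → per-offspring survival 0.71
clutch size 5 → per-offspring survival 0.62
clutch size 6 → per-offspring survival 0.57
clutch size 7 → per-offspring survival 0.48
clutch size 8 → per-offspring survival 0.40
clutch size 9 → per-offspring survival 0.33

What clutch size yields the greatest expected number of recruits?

6

Expected recruits = c × s(c):
  c=2: 2 × 0.82 = 1.640
  c=3: 3 × 0.75 = 2.250
  c=4: 4 × 0.71 = 2.840
  c=5: 5 × 0.62 = 3.100
  c=6: 6 × 0.57 = 3.420
  c=7: 7 × 0.48 = 3.360
  c=8: 8 × 0.40 = 3.200
  c=9: 9 × 0.33 = 2.970
Maximum at c = 6 (3.420 recruits).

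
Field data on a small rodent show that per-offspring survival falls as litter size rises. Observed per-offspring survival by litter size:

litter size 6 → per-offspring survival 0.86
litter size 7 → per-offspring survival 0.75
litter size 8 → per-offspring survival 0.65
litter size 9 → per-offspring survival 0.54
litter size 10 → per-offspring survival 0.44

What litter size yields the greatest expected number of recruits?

7

Expected recruits = c × s(c):
  c=6: 6 × 0.86 = 5.160
  c=7: 7 × 0.75 = 5.250
  c=8: 8 × 0.65 = 5.200
  c=9: 9 × 0.54 = 4.860
  c=10: 10 × 0.44 = 4.400
Maximum at c = 7 (5.250 recruits).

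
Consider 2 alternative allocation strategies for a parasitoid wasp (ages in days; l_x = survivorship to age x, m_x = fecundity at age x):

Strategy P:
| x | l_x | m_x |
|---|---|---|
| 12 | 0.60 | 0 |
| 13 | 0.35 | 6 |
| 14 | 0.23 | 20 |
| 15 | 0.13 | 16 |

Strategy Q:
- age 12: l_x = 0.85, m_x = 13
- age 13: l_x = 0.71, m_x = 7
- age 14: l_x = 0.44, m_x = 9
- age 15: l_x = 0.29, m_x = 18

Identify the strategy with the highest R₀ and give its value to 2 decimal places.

25.20

Strategy P: R₀ = 0.60×0 + 0.35×6 + 0.23×20 + 0.13×16 = 8.7800
Strategy Q: R₀ = 0.85×13 + 0.71×7 + 0.44×9 + 0.29×18 = 25.2000
Highest R₀: strategy Q with 25.2000.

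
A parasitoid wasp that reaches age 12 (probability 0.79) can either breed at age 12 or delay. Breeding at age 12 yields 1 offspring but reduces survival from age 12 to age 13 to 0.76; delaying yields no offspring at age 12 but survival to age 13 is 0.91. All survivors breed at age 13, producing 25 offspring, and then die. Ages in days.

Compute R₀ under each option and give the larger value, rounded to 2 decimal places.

breed at age 12: R₀ = 0.79 × (1 + 0.76 × 25) = 0.79 × 20.0000 = 15.8000
delay to age 13: R₀ = 0.79 × (0.91 × 25) = 0.79 × 22.7500 = 17.9725
Higher: delay to age 13 (17.9725).

17.97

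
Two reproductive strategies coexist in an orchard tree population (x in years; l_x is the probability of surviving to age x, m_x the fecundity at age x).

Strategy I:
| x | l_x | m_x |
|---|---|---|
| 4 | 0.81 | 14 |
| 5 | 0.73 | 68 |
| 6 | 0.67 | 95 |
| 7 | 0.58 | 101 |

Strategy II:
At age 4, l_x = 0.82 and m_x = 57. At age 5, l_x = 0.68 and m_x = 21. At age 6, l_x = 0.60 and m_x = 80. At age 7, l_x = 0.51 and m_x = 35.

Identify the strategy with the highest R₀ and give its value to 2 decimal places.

Strategy I: R₀ = 0.81×14 + 0.73×68 + 0.67×95 + 0.58×101 = 183.2100
Strategy II: R₀ = 0.82×57 + 0.68×21 + 0.60×80 + 0.51×35 = 126.8700
Highest R₀: strategy I with 183.2100.

183.21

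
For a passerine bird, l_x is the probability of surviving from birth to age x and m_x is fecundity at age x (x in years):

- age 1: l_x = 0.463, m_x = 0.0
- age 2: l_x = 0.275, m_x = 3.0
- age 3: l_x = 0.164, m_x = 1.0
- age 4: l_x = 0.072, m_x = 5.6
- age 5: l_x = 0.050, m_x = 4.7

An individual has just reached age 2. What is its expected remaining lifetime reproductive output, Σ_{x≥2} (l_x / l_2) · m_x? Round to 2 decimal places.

l_2 = 0.275. Conditional survival from age 2 to x is l_x / l_2.
  x=2: (0.275/0.275) × 3.0 = 3.0000
  x=3: (0.164/0.275) × 1.0 = 0.5964
  x=4: (0.072/0.275) × 5.6 = 1.4662
  x=5: (0.050/0.275) × 4.7 = 0.8545
Sum = 3.0000 + 0.5964 + 1.4662 + 0.8545 = 5.9171

5.92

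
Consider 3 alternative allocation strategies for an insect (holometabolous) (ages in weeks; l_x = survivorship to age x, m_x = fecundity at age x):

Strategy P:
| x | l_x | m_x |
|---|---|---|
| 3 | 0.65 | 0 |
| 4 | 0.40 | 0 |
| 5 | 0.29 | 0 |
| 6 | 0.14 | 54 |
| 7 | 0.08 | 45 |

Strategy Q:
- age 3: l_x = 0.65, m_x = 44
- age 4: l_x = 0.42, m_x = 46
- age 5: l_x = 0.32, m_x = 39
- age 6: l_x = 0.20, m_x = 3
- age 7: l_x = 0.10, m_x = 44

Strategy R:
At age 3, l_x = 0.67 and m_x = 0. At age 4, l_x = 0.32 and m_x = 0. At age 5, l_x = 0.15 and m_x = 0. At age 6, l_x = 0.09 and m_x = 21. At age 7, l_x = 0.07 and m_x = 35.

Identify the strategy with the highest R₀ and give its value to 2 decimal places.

65.40

Strategy P: R₀ = 0.65×0 + 0.40×0 + 0.29×0 + 0.14×54 + 0.08×45 = 11.1600
Strategy Q: R₀ = 0.65×44 + 0.42×46 + 0.32×39 + 0.20×3 + 0.10×44 = 65.4000
Strategy R: R₀ = 0.67×0 + 0.32×0 + 0.15×0 + 0.09×21 + 0.07×35 = 4.3400
Highest R₀: strategy Q with 65.4000.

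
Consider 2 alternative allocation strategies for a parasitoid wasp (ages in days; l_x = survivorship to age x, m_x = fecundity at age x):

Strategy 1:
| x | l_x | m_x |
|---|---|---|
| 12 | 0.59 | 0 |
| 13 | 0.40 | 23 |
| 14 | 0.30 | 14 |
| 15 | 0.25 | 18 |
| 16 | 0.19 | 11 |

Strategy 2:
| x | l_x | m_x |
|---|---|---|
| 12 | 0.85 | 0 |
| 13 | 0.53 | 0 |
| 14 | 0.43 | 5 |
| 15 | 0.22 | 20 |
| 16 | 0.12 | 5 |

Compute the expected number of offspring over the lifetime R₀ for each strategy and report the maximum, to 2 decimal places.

Strategy 1: R₀ = 0.59×0 + 0.40×23 + 0.30×14 + 0.25×18 + 0.19×11 = 19.9900
Strategy 2: R₀ = 0.85×0 + 0.53×0 + 0.43×5 + 0.22×20 + 0.12×5 = 7.1500
Highest R₀: strategy 1 with 19.9900.

19.99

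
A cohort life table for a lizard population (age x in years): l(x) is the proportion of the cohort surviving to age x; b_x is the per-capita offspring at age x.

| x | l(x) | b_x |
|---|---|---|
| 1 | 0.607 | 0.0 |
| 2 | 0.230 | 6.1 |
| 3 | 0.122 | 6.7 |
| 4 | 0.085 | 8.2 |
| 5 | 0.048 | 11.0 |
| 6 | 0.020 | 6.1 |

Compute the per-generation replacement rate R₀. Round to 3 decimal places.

3.567

R₀ = Σ l(x) b_x:
  age 1: 0.607 × 0.0 = 0.0000
  age 2: 0.230 × 6.1 = 1.4030
  age 3: 0.122 × 6.7 = 0.8174
  age 4: 0.085 × 8.2 = 0.6970
  age 5: 0.048 × 11.0 = 0.5280
  age 6: 0.020 × 6.1 = 0.1220
R₀ = 0.0000 + 1.4030 + 0.8174 + 0.6970 + 0.5280 + 0.1220 = 3.5674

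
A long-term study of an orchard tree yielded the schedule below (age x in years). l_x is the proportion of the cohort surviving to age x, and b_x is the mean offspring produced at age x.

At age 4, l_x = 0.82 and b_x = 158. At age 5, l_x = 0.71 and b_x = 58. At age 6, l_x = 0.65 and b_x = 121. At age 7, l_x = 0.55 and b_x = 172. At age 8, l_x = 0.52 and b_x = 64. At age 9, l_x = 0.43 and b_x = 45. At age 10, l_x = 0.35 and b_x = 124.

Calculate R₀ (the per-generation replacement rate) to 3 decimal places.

440.020

R₀ = Σ l_x b_x:
  age 4: 0.82 × 158 = 129.5600
  age 5: 0.71 × 58 = 41.1800
  age 6: 0.65 × 121 = 78.6500
  age 7: 0.55 × 172 = 94.6000
  age 8: 0.52 × 64 = 33.2800
  age 9: 0.43 × 45 = 19.3500
  age 10: 0.35 × 124 = 43.4000
R₀ = 129.5600 + 41.1800 + 78.6500 + 94.6000 + 33.2800 + 19.3500 + 43.4000 = 440.0200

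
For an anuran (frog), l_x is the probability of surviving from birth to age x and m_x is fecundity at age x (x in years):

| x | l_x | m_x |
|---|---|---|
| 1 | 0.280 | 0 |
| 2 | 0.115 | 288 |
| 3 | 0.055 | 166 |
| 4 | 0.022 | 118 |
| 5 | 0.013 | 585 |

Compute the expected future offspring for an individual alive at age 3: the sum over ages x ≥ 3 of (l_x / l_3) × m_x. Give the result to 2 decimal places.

351.47

l_3 = 0.055. Conditional survival from age 3 to x is l_x / l_3.
  x=3: (0.055/0.055) × 166 = 166.0000
  x=4: (0.022/0.055) × 118 = 47.2000
  x=5: (0.013/0.055) × 585 = 138.2727
Sum = 166.0000 + 47.2000 + 138.2727 = 351.4727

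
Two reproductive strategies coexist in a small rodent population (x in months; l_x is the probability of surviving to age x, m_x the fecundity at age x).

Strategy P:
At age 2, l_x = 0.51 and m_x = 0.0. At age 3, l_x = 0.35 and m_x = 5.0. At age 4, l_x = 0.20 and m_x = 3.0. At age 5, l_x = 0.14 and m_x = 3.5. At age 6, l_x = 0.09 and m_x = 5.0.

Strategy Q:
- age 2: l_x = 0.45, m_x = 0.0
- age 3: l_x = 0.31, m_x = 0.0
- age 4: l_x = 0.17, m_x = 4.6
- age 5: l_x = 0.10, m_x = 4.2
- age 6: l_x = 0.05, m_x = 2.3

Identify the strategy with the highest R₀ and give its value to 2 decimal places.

Strategy P: R₀ = 0.51×0.0 + 0.35×5.0 + 0.20×3.0 + 0.14×3.5 + 0.09×5.0 = 3.2900
Strategy Q: R₀ = 0.45×0.0 + 0.31×0.0 + 0.17×4.6 + 0.10×4.2 + 0.05×2.3 = 1.3170
Highest R₀: strategy P with 3.2900.

3.29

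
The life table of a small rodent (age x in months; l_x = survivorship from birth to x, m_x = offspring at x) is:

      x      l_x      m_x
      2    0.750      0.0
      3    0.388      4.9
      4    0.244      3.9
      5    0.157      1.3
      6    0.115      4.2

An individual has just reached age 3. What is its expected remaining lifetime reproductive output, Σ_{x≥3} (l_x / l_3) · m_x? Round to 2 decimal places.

9.12

l_3 = 0.388. Conditional survival from age 3 to x is l_x / l_3.
  x=3: (0.388/0.388) × 4.9 = 4.9000
  x=4: (0.244/0.388) × 3.9 = 2.4526
  x=5: (0.157/0.388) × 1.3 = 0.5260
  x=6: (0.115/0.388) × 4.2 = 1.2448
Sum = 4.9000 + 2.4526 + 0.5260 + 1.2448 = 9.1235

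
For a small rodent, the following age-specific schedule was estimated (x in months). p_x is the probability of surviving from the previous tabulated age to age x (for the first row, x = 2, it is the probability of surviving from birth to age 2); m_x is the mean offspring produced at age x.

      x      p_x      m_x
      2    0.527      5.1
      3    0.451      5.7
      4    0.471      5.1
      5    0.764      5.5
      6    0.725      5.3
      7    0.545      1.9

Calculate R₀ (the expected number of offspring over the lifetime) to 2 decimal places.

Survivorship from birth: l_x = p_2·p_3·…·p_x.
  l_2 = 0.52700
  l_3 = 0.23768
  l_4 = 0.11195
  l_5 = 0.08553
  l_6 = 0.06201
  l_7 = 0.03379
R₀ = Σ l_x m_x:
  age 2: 0.52700 × 5.1 = 2.6877
  age 3: 0.23768 × 5.7 = 1.3548
  age 4: 0.11195 × 5.1 = 0.5709
  age 5: 0.08553 × 5.5 = 0.4704
  age 6: 0.06201 × 5.3 = 0.3287
  age 7: 0.03379 × 1.9 = 0.0642
R₀ = 2.6877 + 1.3548 + 0.5709 + 0.4704 + 0.3287 + 0.0642 = 5.4767

5.48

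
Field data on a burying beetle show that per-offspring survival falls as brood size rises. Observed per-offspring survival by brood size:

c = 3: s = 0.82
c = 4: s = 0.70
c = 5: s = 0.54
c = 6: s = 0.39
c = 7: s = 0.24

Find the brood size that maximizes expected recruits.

Expected recruits = c × s(c):
  c=3: 3 × 0.82 = 2.460
  c=4: 4 × 0.70 = 2.800
  c=5: 5 × 0.54 = 2.700
  c=6: 6 × 0.39 = 2.340
  c=7: 7 × 0.24 = 1.680
Maximum at c = 4 (2.800 recruits).

4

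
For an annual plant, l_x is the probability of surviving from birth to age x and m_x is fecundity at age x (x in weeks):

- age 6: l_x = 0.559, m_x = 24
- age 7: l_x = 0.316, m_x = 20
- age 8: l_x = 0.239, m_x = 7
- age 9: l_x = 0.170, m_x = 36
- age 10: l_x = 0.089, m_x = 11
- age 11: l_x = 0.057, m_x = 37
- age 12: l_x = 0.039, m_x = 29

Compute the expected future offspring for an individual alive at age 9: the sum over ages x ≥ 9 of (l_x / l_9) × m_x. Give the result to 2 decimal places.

l_9 = 0.170. Conditional survival from age 9 to x is l_x / l_9.
  x=9: (0.170/0.170) × 36 = 36.0000
  x=10: (0.089/0.170) × 11 = 5.7588
  x=11: (0.057/0.170) × 37 = 12.4059
  x=12: (0.039/0.170) × 29 = 6.6529
Sum = 36.0000 + 5.7588 + 12.4059 + 6.6529 = 60.8176

60.82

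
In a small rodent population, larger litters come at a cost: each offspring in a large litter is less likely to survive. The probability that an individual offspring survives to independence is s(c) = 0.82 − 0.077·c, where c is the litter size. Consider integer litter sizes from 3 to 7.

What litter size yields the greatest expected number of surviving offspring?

Expected surviving offspring = c × s(c):
  c=3: 3 × 0.589 = 1.767
  c=4: 4 × 0.512 = 2.048
  c=5: 5 × 0.435 = 2.175
  c=6: 6 × 0.358 = 2.148
  c=7: 7 × 0.281 = 1.967
Maximum at c = 5 (2.175 surviving offspring).

5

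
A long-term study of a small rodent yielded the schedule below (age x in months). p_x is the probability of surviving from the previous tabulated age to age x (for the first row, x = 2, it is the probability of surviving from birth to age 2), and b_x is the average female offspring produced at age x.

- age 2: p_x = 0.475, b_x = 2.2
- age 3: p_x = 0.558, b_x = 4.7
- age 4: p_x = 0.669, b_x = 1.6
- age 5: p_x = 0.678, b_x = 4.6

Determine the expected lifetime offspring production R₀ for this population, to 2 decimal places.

3.13

Survivorship from birth: l_x = p_2·p_3·…·p_x.
  l_2 = 0.47500
  l_3 = 0.26505
  l_4 = 0.17732
  l_5 = 0.12022
R₀ = Σ l_x b_x:
  age 2: 0.47500 × 2.2 = 1.0450
  age 3: 0.26505 × 4.7 = 1.2457
  age 4: 0.17732 × 1.6 = 0.2837
  age 5: 0.12022 × 4.6 = 0.5530
R₀ = 1.0450 + 1.2457 + 0.2837 + 0.5530 = 3.1275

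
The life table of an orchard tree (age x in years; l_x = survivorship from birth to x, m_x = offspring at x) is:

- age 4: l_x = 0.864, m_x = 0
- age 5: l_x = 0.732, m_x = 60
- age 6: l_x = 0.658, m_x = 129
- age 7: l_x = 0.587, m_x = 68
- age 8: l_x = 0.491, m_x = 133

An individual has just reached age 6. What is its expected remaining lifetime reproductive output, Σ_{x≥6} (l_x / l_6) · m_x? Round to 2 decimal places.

288.91

l_6 = 0.658. Conditional survival from age 6 to x is l_x / l_6.
  x=6: (0.658/0.658) × 129 = 129.0000
  x=7: (0.587/0.658) × 68 = 60.6626
  x=8: (0.491/0.658) × 133 = 99.2447
Sum = 129.0000 + 60.6626 + 99.2447 = 288.9073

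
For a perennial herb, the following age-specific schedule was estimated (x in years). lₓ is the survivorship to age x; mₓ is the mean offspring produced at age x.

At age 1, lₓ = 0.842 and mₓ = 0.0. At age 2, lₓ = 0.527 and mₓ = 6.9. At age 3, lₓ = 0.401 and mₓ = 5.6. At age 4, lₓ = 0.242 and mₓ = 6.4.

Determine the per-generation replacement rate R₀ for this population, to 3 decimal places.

R₀ = Σ lₓ mₓ:
  age 1: 0.842 × 0.0 = 0.0000
  age 2: 0.527 × 6.9 = 3.6363
  age 3: 0.401 × 5.6 = 2.2456
  age 4: 0.242 × 6.4 = 1.5488
R₀ = 0.0000 + 3.6363 + 2.2456 + 1.5488 = 7.4307

7.431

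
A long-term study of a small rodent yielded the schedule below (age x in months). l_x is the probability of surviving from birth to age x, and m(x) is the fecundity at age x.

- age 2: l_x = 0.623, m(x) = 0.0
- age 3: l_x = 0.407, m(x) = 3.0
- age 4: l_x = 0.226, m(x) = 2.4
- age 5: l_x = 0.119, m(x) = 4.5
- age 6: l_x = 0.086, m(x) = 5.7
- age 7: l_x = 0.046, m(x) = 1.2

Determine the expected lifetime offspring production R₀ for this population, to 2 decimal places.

2.84

R₀ = Σ l_x m(x):
  age 2: 0.623 × 0.0 = 0.0000
  age 3: 0.407 × 3.0 = 1.2210
  age 4: 0.226 × 2.4 = 0.5424
  age 5: 0.119 × 4.5 = 0.5355
  age 6: 0.086 × 5.7 = 0.4902
  age 7: 0.046 × 1.2 = 0.0552
R₀ = 0.0000 + 1.2210 + 0.5424 + 0.5355 + 0.4902 + 0.0552 = 2.8443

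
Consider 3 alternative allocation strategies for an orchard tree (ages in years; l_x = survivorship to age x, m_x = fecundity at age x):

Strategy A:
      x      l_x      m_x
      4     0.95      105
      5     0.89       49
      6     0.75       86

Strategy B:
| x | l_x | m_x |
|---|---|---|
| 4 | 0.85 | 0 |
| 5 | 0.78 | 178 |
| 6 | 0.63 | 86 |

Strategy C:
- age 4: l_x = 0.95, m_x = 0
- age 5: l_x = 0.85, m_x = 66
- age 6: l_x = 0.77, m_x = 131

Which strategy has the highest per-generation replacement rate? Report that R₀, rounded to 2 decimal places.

207.86

Strategy A: R₀ = 0.95×105 + 0.89×49 + 0.75×86 = 207.8600
Strategy B: R₀ = 0.85×0 + 0.78×178 + 0.63×86 = 193.0200
Strategy C: R₀ = 0.95×0 + 0.85×66 + 0.77×131 = 156.9700
Highest R₀: strategy A with 207.8600.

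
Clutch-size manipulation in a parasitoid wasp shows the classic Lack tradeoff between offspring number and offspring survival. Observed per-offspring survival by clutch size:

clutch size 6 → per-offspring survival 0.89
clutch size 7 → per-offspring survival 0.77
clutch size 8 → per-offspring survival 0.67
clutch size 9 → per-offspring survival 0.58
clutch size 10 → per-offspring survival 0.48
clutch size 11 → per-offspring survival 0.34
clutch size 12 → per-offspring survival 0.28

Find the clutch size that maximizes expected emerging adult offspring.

Expected emerging adult offspring = c × s(c):
  c=6: 6 × 0.89 = 5.340
  c=7: 7 × 0.77 = 5.390
  c=8: 8 × 0.67 = 5.360
  c=9: 9 × 0.58 = 5.220
  c=10: 10 × 0.48 = 4.800
  c=11: 11 × 0.34 = 3.740
  c=12: 12 × 0.28 = 3.360
Maximum at c = 7 (5.390 emerging adult offspring).

7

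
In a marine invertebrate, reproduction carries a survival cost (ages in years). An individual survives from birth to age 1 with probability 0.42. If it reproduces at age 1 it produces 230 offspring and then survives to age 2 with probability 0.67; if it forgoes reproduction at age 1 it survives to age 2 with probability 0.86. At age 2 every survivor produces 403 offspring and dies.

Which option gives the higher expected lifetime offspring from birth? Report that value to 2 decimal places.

210.00

breed at age 1: R₀ = 0.42 × (230 + 0.67 × 403) = 0.42 × 500.0100 = 210.0042
delay to age 2: R₀ = 0.42 × (0.86 × 403) = 0.42 × 346.5800 = 145.5636
Higher: breed at age 1 (210.0042).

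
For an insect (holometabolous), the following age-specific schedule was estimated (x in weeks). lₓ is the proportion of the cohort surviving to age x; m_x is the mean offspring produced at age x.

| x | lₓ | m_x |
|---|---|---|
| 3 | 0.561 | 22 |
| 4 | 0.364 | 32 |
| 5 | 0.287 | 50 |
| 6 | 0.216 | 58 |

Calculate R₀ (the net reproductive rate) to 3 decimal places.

50.868

R₀ = Σ lₓ m_x:
  age 3: 0.561 × 22 = 12.3420
  age 4: 0.364 × 32 = 11.6480
  age 5: 0.287 × 50 = 14.3500
  age 6: 0.216 × 58 = 12.5280
R₀ = 12.3420 + 11.6480 + 14.3500 + 12.5280 = 50.8680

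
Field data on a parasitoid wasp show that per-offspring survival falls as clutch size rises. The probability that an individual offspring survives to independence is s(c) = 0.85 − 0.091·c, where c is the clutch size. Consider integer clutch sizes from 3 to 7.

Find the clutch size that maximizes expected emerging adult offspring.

Expected emerging adult offspring = c × s(c):
  c=3: 3 × 0.577 = 1.731
  c=4: 4 × 0.486 = 1.944
  c=5: 5 × 0.395 = 1.975
  c=6: 6 × 0.304 = 1.824
  c=7: 7 × 0.213 = 1.491
Maximum at c = 5 (1.975 emerging adult offspring).

5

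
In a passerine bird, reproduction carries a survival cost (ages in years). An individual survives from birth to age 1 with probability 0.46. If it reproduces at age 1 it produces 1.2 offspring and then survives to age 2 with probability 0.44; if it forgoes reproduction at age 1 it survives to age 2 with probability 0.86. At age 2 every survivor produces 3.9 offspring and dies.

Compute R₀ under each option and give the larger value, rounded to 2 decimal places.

1.54

breed at age 1: R₀ = 0.46 × (1.2 + 0.44 × 3.9) = 0.46 × 2.9160 = 1.3414
delay to age 2: R₀ = 0.46 × (0.86 × 3.9) = 0.46 × 3.3540 = 1.5428
Higher: delay to age 2 (1.5428).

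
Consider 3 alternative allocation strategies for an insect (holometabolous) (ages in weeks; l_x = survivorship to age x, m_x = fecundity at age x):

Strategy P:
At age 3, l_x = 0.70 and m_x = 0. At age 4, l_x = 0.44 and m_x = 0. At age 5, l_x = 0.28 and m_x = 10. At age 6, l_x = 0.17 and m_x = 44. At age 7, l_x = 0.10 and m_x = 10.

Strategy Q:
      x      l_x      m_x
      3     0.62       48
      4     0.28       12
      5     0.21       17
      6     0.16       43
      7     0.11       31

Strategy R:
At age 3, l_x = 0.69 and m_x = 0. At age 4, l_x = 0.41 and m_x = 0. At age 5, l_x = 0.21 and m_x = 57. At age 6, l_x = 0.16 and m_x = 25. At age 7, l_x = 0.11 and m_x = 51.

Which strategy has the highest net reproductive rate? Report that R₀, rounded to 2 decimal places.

Strategy P: R₀ = 0.70×0 + 0.44×0 + 0.28×10 + 0.17×44 + 0.10×10 = 11.2800
Strategy Q: R₀ = 0.62×48 + 0.28×12 + 0.21×17 + 0.16×43 + 0.11×31 = 46.9800
Strategy R: R₀ = 0.69×0 + 0.41×0 + 0.21×57 + 0.16×25 + 0.11×51 = 21.5800
Highest R₀: strategy Q with 46.9800.

46.98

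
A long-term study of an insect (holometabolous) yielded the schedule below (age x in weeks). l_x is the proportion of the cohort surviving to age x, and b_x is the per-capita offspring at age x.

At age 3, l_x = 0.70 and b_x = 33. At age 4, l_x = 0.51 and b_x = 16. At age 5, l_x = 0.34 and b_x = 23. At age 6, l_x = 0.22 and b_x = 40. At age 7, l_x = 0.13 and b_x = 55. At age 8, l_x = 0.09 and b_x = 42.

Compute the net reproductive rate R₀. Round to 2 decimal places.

58.81

R₀ = Σ l_x b_x:
  age 3: 0.70 × 33 = 23.1000
  age 4: 0.51 × 16 = 8.1600
  age 5: 0.34 × 23 = 7.8200
  age 6: 0.22 × 40 = 8.8000
  age 7: 0.13 × 55 = 7.1500
  age 8: 0.09 × 42 = 3.7800
R₀ = 23.1000 + 8.1600 + 7.8200 + 8.8000 + 7.1500 + 3.7800 = 58.8100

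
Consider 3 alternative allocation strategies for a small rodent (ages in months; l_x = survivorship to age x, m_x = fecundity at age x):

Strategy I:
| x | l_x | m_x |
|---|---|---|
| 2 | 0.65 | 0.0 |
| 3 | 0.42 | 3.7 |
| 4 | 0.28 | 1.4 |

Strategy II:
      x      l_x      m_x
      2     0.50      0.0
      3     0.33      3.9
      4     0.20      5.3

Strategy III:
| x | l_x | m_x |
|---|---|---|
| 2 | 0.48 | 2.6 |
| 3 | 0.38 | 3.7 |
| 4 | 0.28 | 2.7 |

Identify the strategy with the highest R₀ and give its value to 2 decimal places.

Strategy I: R₀ = 0.65×0.0 + 0.42×3.7 + 0.28×1.4 = 1.9460
Strategy II: R₀ = 0.50×0.0 + 0.33×3.9 + 0.20×5.3 = 2.3470
Strategy III: R₀ = 0.48×2.6 + 0.38×3.7 + 0.28×2.7 = 3.4100
Highest R₀: strategy III with 3.4100.

3.41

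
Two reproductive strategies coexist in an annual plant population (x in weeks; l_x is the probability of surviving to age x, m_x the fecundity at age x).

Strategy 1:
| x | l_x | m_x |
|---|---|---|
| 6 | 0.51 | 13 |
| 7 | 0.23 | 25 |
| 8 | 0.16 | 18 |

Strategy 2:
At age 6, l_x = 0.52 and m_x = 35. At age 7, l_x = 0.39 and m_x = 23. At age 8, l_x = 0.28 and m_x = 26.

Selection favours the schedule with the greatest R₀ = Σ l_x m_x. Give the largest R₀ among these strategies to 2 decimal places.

34.45

Strategy 1: R₀ = 0.51×13 + 0.23×25 + 0.16×18 = 15.2600
Strategy 2: R₀ = 0.52×35 + 0.39×23 + 0.28×26 = 34.4500
Highest R₀: strategy 2 with 34.4500.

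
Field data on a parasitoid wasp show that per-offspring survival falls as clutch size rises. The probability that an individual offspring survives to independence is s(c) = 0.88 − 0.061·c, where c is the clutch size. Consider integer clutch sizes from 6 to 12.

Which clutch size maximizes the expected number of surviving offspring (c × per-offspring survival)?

Expected surviving offspring = c × s(c):
  c=6: 6 × 0.514 = 3.084
  c=7: 7 × 0.453 = 3.171
  c=8: 8 × 0.392 = 3.136
  c=9: 9 × 0.331 = 2.979
  c=10: 10 × 0.270 = 2.700
  c=11: 11 × 0.209 = 2.299
  c=12: 12 × 0.148 = 1.776
Maximum at c = 7 (3.171 surviving offspring).

7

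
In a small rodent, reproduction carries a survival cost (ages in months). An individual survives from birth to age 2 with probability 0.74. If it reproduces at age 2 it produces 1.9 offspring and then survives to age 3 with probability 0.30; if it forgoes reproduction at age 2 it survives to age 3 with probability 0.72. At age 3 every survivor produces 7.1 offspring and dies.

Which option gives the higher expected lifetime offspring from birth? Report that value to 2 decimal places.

breed at age 2: R₀ = 0.74 × (1.9 + 0.30 × 7.1) = 0.74 × 4.0300 = 2.9822
delay to age 3: R₀ = 0.74 × (0.72 × 7.1) = 0.74 × 5.1120 = 3.7829
Higher: delay to age 3 (3.7829).

3.78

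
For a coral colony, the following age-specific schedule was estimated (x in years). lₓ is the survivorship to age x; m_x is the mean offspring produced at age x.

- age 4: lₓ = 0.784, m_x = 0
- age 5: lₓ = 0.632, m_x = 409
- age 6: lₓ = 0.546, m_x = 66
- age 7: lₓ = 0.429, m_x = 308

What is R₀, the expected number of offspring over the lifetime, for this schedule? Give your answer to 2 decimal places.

R₀ = Σ lₓ m_x:
  age 4: 0.784 × 0 = 0.0000
  age 5: 0.632 × 409 = 258.4880
  age 6: 0.546 × 66 = 36.0360
  age 7: 0.429 × 308 = 132.1320
R₀ = 0.0000 + 258.4880 + 36.0360 + 132.1320 = 426.6560

426.66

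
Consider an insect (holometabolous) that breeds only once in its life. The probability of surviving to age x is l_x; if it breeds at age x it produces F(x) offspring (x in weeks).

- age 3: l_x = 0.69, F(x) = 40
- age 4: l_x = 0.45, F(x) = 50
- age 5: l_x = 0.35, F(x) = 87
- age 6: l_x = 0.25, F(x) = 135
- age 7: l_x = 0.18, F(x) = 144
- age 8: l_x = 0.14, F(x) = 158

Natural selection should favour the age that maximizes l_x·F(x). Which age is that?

6

Expected offspring if breeding at age x = l_x × F(x):
  age 3: 0.69 × 40 = 27.600
  age 4: 0.45 × 50 = 22.500
  age 5: 0.35 × 87 = 30.450
  age 6: 0.25 × 135 = 33.750
  age 7: 0.18 × 144 = 25.920
  age 8: 0.14 × 158 = 22.120
Maximum at age 6 (33.750).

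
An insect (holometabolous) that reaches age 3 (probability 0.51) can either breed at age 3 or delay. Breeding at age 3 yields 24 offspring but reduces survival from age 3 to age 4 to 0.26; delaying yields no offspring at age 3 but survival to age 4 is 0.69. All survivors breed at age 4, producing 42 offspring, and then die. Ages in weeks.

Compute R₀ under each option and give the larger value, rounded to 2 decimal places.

17.81

breed at age 3: R₀ = 0.51 × (24 + 0.26 × 42) = 0.51 × 34.9200 = 17.8092
delay to age 4: R₀ = 0.51 × (0.69 × 42) = 0.51 × 28.9800 = 14.7798
Higher: breed at age 3 (17.8092).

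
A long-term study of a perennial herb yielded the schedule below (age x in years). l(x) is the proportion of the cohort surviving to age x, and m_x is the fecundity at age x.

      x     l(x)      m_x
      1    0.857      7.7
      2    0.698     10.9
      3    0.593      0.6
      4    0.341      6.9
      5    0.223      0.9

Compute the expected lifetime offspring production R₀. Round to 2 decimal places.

R₀ = Σ l(x) m_x:
  age 1: 0.857 × 7.7 = 6.5989
  age 2: 0.698 × 10.9 = 7.6082
  age 3: 0.593 × 0.6 = 0.3558
  age 4: 0.341 × 6.9 = 2.3529
  age 5: 0.223 × 0.9 = 0.2007
R₀ = 6.5989 + 7.6082 + 0.3558 + 2.3529 + 0.2007 = 17.1165

17.12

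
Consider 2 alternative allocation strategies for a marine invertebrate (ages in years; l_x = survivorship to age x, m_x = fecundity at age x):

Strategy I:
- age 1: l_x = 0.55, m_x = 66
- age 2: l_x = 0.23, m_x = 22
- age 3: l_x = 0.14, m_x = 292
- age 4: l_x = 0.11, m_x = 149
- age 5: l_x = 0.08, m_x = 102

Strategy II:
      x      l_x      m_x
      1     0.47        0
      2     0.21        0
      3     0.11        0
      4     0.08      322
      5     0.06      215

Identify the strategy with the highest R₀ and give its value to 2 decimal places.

Strategy I: R₀ = 0.55×66 + 0.23×22 + 0.14×292 + 0.11×149 + 0.08×102 = 106.7900
Strategy II: R₀ = 0.47×0 + 0.21×0 + 0.11×0 + 0.08×322 + 0.06×215 = 38.6600
Highest R₀: strategy I with 106.7900.

106.79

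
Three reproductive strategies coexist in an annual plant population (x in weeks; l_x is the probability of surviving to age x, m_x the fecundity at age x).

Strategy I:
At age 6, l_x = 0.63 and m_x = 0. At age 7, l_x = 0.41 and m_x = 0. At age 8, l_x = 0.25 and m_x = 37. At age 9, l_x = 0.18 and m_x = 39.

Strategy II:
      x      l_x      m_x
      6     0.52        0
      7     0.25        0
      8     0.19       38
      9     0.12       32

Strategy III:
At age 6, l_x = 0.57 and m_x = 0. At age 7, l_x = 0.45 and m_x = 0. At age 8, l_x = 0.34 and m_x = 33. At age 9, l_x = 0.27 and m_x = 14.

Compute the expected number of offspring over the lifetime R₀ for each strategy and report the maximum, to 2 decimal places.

Strategy I: R₀ = 0.63×0 + 0.41×0 + 0.25×37 + 0.18×39 = 16.2700
Strategy II: R₀ = 0.52×0 + 0.25×0 + 0.19×38 + 0.12×32 = 11.0600
Strategy III: R₀ = 0.57×0 + 0.45×0 + 0.34×33 + 0.27×14 = 15.0000
Highest R₀: strategy I with 16.2700.

16.27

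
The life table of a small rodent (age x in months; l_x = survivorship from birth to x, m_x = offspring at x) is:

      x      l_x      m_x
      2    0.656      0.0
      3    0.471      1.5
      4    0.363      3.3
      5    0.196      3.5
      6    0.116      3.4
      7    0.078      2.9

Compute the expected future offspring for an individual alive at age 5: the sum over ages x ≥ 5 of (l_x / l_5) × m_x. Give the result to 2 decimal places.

l_5 = 0.196. Conditional survival from age 5 to x is l_x / l_5.
  x=5: (0.196/0.196) × 3.5 = 3.5000
  x=6: (0.116/0.196) × 3.4 = 2.0122
  x=7: (0.078/0.196) × 2.9 = 1.1541
Sum = 3.5000 + 2.0122 + 1.1541 = 6.6663

6.67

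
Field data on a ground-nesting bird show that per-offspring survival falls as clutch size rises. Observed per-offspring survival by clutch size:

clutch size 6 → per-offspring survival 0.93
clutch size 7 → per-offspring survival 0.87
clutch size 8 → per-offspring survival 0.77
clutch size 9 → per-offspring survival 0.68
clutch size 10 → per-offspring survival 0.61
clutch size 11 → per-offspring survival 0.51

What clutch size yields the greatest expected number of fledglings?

8

Expected fledglings = c × s(c):
  c=6: 6 × 0.93 = 5.580
  c=7: 7 × 0.87 = 6.090
  c=8: 8 × 0.77 = 6.160
  c=9: 9 × 0.68 = 6.120
  c=10: 10 × 0.61 = 6.100
  c=11: 11 × 0.51 = 5.610
Maximum at c = 8 (6.160 fledglings).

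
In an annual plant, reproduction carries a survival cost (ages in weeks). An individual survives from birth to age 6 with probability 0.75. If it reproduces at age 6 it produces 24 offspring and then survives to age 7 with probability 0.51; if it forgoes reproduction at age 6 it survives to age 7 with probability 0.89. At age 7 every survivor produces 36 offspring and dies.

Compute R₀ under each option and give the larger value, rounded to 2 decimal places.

31.77

breed at age 6: R₀ = 0.75 × (24 + 0.51 × 36) = 0.75 × 42.3600 = 31.7700
delay to age 7: R₀ = 0.75 × (0.89 × 36) = 0.75 × 32.0400 = 24.0300
Higher: breed at age 6 (31.7700).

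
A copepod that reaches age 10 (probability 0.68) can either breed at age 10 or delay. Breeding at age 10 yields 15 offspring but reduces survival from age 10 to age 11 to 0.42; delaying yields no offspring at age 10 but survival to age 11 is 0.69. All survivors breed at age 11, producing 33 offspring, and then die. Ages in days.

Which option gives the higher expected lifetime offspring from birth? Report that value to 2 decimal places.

19.62

breed at age 10: R₀ = 0.68 × (15 + 0.42 × 33) = 0.68 × 28.8600 = 19.6248
delay to age 11: R₀ = 0.68 × (0.69 × 33) = 0.68 × 22.7700 = 15.4836
Higher: breed at age 10 (19.6248).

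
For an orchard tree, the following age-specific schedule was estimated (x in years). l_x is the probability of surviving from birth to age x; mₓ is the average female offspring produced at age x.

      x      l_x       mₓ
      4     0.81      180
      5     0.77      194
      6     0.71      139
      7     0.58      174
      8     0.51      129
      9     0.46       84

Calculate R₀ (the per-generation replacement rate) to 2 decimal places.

599.22

R₀ = Σ l_x mₓ:
  age 4: 0.81 × 180 = 145.8000
  age 5: 0.77 × 194 = 149.3800
  age 6: 0.71 × 139 = 98.6900
  age 7: 0.58 × 174 = 100.9200
  age 8: 0.51 × 129 = 65.7900
  age 9: 0.46 × 84 = 38.6400
R₀ = 145.8000 + 149.3800 + 98.6900 + 100.9200 + 65.7900 + 38.6400 = 599.2200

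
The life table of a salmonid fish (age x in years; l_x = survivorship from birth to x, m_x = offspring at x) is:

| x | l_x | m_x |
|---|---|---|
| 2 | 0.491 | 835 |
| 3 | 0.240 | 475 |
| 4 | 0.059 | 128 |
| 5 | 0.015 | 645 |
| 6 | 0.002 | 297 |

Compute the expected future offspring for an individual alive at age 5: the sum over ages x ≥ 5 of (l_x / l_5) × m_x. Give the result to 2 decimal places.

684.60

l_5 = 0.015. Conditional survival from age 5 to x is l_x / l_5.
  x=5: (0.015/0.015) × 645 = 645.0000
  x=6: (0.002/0.015) × 297 = 39.6000
Sum = 645.0000 + 39.6000 = 684.6000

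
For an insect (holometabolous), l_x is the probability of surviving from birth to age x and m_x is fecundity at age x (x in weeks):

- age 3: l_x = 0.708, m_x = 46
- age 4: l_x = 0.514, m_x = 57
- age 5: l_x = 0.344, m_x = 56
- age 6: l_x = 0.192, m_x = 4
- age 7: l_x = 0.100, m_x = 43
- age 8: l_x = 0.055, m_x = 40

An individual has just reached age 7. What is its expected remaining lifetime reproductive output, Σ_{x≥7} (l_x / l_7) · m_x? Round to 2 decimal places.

l_7 = 0.100. Conditional survival from age 7 to x is l_x / l_7.
  x=7: (0.100/0.100) × 43 = 43.0000
  x=8: (0.055/0.100) × 40 = 22.0000
Sum = 43.0000 + 22.0000 = 65.0000

65.00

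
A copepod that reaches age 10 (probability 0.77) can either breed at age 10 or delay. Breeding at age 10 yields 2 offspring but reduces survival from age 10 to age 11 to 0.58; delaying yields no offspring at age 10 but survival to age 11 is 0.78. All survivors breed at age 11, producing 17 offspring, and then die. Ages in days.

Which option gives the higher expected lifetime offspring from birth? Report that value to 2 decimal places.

breed at age 10: R₀ = 0.77 × (2 + 0.58 × 17) = 0.77 × 11.8600 = 9.1322
delay to age 11: R₀ = 0.77 × (0.78 × 17) = 0.77 × 13.2600 = 10.2102
Higher: delay to age 11 (10.2102).

10.21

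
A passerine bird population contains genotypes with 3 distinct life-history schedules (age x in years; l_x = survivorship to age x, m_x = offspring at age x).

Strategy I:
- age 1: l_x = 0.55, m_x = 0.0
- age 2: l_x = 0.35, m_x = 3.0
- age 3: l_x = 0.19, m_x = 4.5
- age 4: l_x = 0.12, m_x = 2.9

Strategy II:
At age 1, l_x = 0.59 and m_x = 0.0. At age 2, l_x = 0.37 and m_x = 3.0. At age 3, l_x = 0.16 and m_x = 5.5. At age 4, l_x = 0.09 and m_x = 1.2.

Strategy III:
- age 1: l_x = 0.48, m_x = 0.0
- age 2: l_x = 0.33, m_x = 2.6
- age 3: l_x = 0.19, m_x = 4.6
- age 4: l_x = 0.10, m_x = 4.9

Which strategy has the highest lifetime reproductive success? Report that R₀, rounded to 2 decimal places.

Strategy I: R₀ = 0.55×0.0 + 0.35×3.0 + 0.19×4.5 + 0.12×2.9 = 2.2530
Strategy II: R₀ = 0.59×0.0 + 0.37×3.0 + 0.16×5.5 + 0.09×1.2 = 2.0980
Strategy III: R₀ = 0.48×0.0 + 0.33×2.6 + 0.19×4.6 + 0.10×4.9 = 2.2220
Highest R₀: strategy I with 2.2530.

2.25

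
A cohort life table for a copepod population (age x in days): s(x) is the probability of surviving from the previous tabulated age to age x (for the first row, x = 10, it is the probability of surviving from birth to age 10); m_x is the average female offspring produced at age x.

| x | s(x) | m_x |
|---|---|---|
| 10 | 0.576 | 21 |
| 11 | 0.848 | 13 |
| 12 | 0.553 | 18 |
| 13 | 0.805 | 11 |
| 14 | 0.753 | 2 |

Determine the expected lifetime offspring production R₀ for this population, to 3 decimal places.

Survivorship from birth: l_x = s_10·s_11·…·s_x.
  l_10 = 0.57600
  l_11 = 0.48845
  l_12 = 0.27011
  l_13 = 0.21744
  l_14 = 0.16373
R₀ = Σ l_x m_x:
  age 10: 0.57600 × 21 = 12.0960
  age 11: 0.48845 × 13 = 6.3498
  age 12: 0.27011 × 18 = 4.8620
  age 13: 0.21744 × 11 = 2.3918
  age 14: 0.16373 × 2 = 0.3275
R₀ = 12.0960 + 6.3498 + 4.8620 + 2.3918 + 0.3275 = 26.0271

26.027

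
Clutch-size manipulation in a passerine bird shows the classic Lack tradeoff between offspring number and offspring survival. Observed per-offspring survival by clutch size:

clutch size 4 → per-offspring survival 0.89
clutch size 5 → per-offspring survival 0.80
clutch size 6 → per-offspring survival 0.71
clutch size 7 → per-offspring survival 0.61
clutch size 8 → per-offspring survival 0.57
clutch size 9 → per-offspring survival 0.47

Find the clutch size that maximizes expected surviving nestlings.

Expected surviving nestlings = c × s(c):
  c=4: 4 × 0.89 = 3.560
  c=5: 5 × 0.80 = 4.000
  c=6: 6 × 0.71 = 4.260
  c=7: 7 × 0.61 = 4.270
  c=8: 8 × 0.57 = 4.560
  c=9: 9 × 0.47 = 4.230
Maximum at c = 8 (4.560 surviving nestlings).

8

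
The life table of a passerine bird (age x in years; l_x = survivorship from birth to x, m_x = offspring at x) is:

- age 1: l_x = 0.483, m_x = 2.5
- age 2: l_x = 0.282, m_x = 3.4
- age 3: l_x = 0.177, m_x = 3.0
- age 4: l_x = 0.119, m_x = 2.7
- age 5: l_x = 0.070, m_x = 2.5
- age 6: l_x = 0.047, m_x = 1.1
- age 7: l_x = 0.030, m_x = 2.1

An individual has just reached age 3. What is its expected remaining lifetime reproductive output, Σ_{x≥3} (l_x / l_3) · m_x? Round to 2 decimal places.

l_3 = 0.177. Conditional survival from age 3 to x is l_x / l_3.
  x=3: (0.177/0.177) × 3.0 = 3.0000
  x=4: (0.119/0.177) × 2.7 = 1.8153
  x=5: (0.070/0.177) × 2.5 = 0.9887
  x=6: (0.047/0.177) × 1.1 = 0.2921
  x=7: (0.030/0.177) × 2.1 = 0.3559
Sum = 3.0000 + 1.8153 + 0.9887 + 0.2921 + 0.3559 = 6.4520

6.45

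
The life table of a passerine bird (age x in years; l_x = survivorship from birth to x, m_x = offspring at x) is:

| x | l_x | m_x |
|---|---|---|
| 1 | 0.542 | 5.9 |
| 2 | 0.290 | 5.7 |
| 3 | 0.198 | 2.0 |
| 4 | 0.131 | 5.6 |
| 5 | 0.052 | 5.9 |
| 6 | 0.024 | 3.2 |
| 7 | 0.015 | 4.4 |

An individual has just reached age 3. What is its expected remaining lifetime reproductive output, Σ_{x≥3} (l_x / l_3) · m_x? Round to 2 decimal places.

7.98

l_3 = 0.198. Conditional survival from age 3 to x is l_x / l_3.
  x=3: (0.198/0.198) × 2.0 = 2.0000
  x=4: (0.131/0.198) × 5.6 = 3.7051
  x=5: (0.052/0.198) × 5.9 = 1.5495
  x=6: (0.024/0.198) × 3.2 = 0.3879
  x=7: (0.015/0.198) × 4.4 = 0.3333
Sum = 2.0000 + 3.7051 + 1.5495 + 0.3879 + 0.3333 = 7.9758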